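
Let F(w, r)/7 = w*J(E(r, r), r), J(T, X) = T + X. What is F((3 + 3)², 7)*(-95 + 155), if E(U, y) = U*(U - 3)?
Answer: 529200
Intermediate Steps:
E(U, y) = U*(-3 + U)
F(w, r) = 7*w*(r + r*(-3 + r)) (F(w, r) = 7*(w*(r*(-3 + r) + r)) = 7*(w*(r + r*(-3 + r))) = 7*w*(r + r*(-3 + r)))
F((3 + 3)², 7)*(-95 + 155) = (7*7*(3 + 3)²*(-2 + 7))*(-95 + 155) = (7*7*6²*5)*60 = (7*7*36*5)*60 = 8820*60 = 529200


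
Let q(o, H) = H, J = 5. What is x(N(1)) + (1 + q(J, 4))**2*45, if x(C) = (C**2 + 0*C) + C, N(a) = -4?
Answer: 1137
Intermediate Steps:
x(C) = C + C**2 (x(C) = (C**2 + 0) + C = C**2 + C = C + C**2)
x(N(1)) + (1 + q(J, 4))**2*45 = -4*(1 - 4) + (1 + 4)**2*45 = -4*(-3) + 5**2*45 = 12 + 25*45 = 12 + 1125 = 1137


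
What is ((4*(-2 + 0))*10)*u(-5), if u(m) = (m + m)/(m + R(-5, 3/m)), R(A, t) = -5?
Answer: -80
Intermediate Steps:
u(m) = 2*m/(-5 + m) (u(m) = (m + m)/(m - 5) = (2*m)/(-5 + m) = 2*m/(-5 + m))
((4*(-2 + 0))*10)*u(-5) = ((4*(-2 + 0))*10)*(2*(-5)/(-5 - 5)) = ((4*(-2))*10)*(2*(-5)/(-10)) = (-8*10)*(2*(-5)*(-⅒)) = -80*1 = -80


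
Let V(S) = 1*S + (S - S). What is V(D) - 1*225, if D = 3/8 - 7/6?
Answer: -5419/24 ≈ -225.79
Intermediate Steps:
D = -19/24 (D = 3*(1/8) - 7*1/6 = 3/8 - 7/6 = -19/24 ≈ -0.79167)
V(S) = S (V(S) = S + 0 = S)
V(D) - 1*225 = -19/24 - 1*225 = -19/24 - 225 = -5419/24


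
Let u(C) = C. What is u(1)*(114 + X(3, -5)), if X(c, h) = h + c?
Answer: 112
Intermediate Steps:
X(c, h) = c + h
u(1)*(114 + X(3, -5)) = 1*(114 + (3 - 5)) = 1*(114 - 2) = 1*112 = 112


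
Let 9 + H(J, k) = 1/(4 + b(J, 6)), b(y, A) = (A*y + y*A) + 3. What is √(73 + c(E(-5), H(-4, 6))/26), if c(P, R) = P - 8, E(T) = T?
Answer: √290/2 ≈ 8.5147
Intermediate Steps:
b(y, A) = 3 + 2*A*y (b(y, A) = (A*y + A*y) + 3 = 2*A*y + 3 = 3 + 2*A*y)
H(J, k) = -9 + 1/(7 + 12*J) (H(J, k) = -9 + 1/(4 + (3 + 2*6*J)) = -9 + 1/(4 + (3 + 12*J)) = -9 + 1/(7 + 12*J))
c(P, R) = -8 + P
√(73 + c(E(-5), H(-4, 6))/26) = √(73 + (-8 - 5)/26) = √(73 - 13*1/26) = √(73 - ½) = √(145/2) = √290/2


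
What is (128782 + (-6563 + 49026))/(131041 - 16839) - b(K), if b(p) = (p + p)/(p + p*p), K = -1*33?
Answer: 49209/31504 ≈ 1.5620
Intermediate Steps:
K = -33
b(p) = 2*p/(p + p**2) (b(p) = (2*p)/(p + p**2) = 2*p/(p + p**2))
(128782 + (-6563 + 49026))/(131041 - 16839) - b(K) = (128782 + (-6563 + 49026))/(131041 - 16839) - 2/(1 - 33) = (128782 + 42463)/114202 - 2/(-32) = 171245*(1/114202) - 2*(-1)/32 = 5905/3938 - 1*(-1/16) = 5905/3938 + 1/16 = 49209/31504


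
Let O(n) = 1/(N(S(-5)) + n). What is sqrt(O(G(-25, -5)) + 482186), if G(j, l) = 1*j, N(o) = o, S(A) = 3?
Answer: sqrt(233378002)/22 ≈ 694.40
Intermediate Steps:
G(j, l) = j
O(n) = 1/(3 + n)
sqrt(O(G(-25, -5)) + 482186) = sqrt(1/(3 - 25) + 482186) = sqrt(1/(-22) + 482186) = sqrt(-1/22 + 482186) = sqrt(10608091/22) = sqrt(233378002)/22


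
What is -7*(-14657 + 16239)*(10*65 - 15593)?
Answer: 165478782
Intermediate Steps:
-7*(-14657 + 16239)*(10*65 - 15593) = -11074*(650 - 15593) = -11074*(-14943) = -7*(-23639826) = 165478782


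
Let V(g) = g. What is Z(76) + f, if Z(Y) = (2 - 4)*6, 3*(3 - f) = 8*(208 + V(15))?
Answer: -1811/3 ≈ -603.67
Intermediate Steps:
f = -1775/3 (f = 3 - 8*(208 + 15)/3 = 3 - 8*223/3 = 3 - 1/3*1784 = 3 - 1784/3 = -1775/3 ≈ -591.67)
Z(Y) = -12 (Z(Y) = -2*6 = -12)
Z(76) + f = -12 - 1775/3 = -1811/3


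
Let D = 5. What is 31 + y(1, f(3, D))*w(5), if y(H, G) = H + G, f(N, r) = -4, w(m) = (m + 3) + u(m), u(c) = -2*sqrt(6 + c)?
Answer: 7 + 6*sqrt(11) ≈ 26.900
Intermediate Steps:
w(m) = 3 + m - 2*sqrt(6 + m) (w(m) = (m + 3) - 2*sqrt(6 + m) = (3 + m) - 2*sqrt(6 + m) = 3 + m - 2*sqrt(6 + m))
y(H, G) = G + H
31 + y(1, f(3, D))*w(5) = 31 + (-4 + 1)*(3 + 5 - 2*sqrt(6 + 5)) = 31 - 3*(3 + 5 - 2*sqrt(11)) = 31 - 3*(8 - 2*sqrt(11)) = 31 + (-24 + 6*sqrt(11)) = 7 + 6*sqrt(11)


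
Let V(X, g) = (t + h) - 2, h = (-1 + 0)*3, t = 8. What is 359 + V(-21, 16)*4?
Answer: 371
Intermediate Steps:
h = -3 (h = -1*3 = -3)
V(X, g) = 3 (V(X, g) = (8 - 3) - 2 = 5 - 2 = 3)
359 + V(-21, 16)*4 = 359 + 3*4 = 359 + 12 = 371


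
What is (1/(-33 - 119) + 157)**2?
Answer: 569442769/23104 ≈ 24647.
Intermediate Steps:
(1/(-33 - 119) + 157)**2 = (1/(-152) + 157)**2 = (-1/152 + 157)**2 = (23863/152)**2 = 569442769/23104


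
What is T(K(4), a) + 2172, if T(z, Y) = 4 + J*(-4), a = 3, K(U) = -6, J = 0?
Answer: 2176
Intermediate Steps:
T(z, Y) = 4 (T(z, Y) = 4 + 0*(-4) = 4 + 0 = 4)
T(K(4), a) + 2172 = 4 + 2172 = 2176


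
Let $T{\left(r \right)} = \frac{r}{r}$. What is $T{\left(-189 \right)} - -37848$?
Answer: $37849$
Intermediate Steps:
$T{\left(r \right)} = 1$
$T{\left(-189 \right)} - -37848 = 1 - -37848 = 1 + 37848 = 37849$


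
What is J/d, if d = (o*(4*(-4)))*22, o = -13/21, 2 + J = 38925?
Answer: 817383/4576 ≈ 178.62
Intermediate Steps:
J = 38923 (J = -2 + 38925 = 38923)
o = -13/21 (o = -13*1/21 = -13/21 ≈ -0.61905)
d = 4576/21 (d = -52*(-4)/21*22 = -13/21*(-16)*22 = (208/21)*22 = 4576/21 ≈ 217.90)
J/d = 38923/(4576/21) = 38923*(21/4576) = 817383/4576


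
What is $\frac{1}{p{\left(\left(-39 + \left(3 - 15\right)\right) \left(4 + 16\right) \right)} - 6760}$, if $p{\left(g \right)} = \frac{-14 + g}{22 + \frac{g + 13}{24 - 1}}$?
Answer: $- \frac{501}{3362978} \approx -0.00014898$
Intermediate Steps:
$p{\left(g \right)} = \frac{-14 + g}{\frac{519}{23} + \frac{g}{23}}$ ($p{\left(g \right)} = \frac{-14 + g}{22 + \frac{13 + g}{23}} = \frac{-14 + g}{22 + \left(13 + g\right) \frac{1}{23}} = \frac{-14 + g}{22 + \left(\frac{13}{23} + \frac{g}{23}\right)} = \frac{-14 + g}{\frac{519}{23} + \frac{g}{23}}$)
$\frac{1}{p{\left(\left(-39 + \left(3 - 15\right)\right) \left(4 + 16\right) \right)} - 6760} = \frac{1}{\frac{23 \left(-14 + \left(-39 + \left(3 - 15\right)\right) \left(4 + 16\right)\right)}{519 + \left(-39 + \left(3 - 15\right)\right) \left(4 + 16\right)} - 6760} = \frac{1}{\frac{23 \left(-14 + \left(-39 + \left(3 - 15\right)\right) 20\right)}{519 + \left(-39 + \left(3 - 15\right)\right) 20} - 6760} = \frac{1}{\frac{23 \left(-14 + \left(-39 - 12\right) 20\right)}{519 + \left(-39 - 12\right) 20} - 6760} = \frac{1}{\frac{23 \left(-14 - 1020\right)}{519 - 1020} - 6760} = \frac{1}{23 \frac{1}{-501} \left(-1034\right) - 6760} = \frac{1}{23 \left(- \frac{1}{501}\right) \left(-1034\right) - 6760} = \frac{1}{\frac{23782}{501} - 6760} = \frac{1}{- \frac{3362978}{501}} = - \frac{501}{3362978}$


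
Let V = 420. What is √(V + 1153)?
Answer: 11*√13 ≈ 39.661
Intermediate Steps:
√(V + 1153) = √(420 + 1153) = √1573 = 11*√13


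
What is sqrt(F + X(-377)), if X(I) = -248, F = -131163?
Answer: I*sqrt(131411) ≈ 362.51*I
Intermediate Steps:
sqrt(F + X(-377)) = sqrt(-131163 - 248) = sqrt(-131411) = I*sqrt(131411)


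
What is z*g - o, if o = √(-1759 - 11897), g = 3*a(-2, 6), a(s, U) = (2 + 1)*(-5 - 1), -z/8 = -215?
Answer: -92880 - 2*I*√3414 ≈ -92880.0 - 116.86*I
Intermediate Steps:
z = 1720 (z = -8*(-215) = 1720)
a(s, U) = -18 (a(s, U) = 3*(-6) = -18)
g = -54 (g = 3*(-18) = -54)
o = 2*I*√3414 (o = √(-13656) = 2*I*√3414 ≈ 116.86*I)
z*g - o = 1720*(-54) - 2*I*√3414 = -92880 - 2*I*√3414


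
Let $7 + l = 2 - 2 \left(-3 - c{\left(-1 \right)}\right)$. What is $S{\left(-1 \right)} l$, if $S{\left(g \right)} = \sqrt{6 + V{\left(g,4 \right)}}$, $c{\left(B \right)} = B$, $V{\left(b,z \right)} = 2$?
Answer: $- 2 \sqrt{2} \approx -2.8284$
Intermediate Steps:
$S{\left(g \right)} = 2 \sqrt{2}$ ($S{\left(g \right)} = \sqrt{6 + 2} = \sqrt{8} = 2 \sqrt{2}$)
$l = -1$ ($l = -7 - \left(-2 + 2 \left(-3 - -1\right)\right) = -7 - \left(-2 + 2 \left(-3 + 1\right)\right) = -7 + \left(2 - -4\right) = -7 + \left(2 + 4\right) = -7 + 6 = -1$)
$S{\left(-1 \right)} l = 2 \sqrt{2} \left(-1\right) = - 2 \sqrt{2}$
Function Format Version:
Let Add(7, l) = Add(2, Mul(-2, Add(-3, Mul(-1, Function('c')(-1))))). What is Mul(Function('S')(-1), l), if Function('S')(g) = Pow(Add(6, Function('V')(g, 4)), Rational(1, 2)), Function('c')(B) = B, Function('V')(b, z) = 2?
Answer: Mul(-2, Pow(2, Rational(1, 2))) ≈ -2.8284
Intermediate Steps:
Function('S')(g) = Mul(2, Pow(2, Rational(1, 2))) (Function('S')(g) = Pow(Add(6, 2), Rational(1, 2)) = Pow(8, Rational(1, 2)) = Mul(2, Pow(2, Rational(1, 2))))
l = -1 (l = Add(-7, Add(2, Mul(-2, Add(-3, Mul(-1, -1))))) = Add(-7, Add(2, Mul(-2, Add(-3, 1)))) = Add(-7, Add(2, Mul(-2, -2))) = Add(-7, Add(2, 4)) = Add(-7, 6) = -1)
Mul(Function('S')(-1), l) = Mul(Mul(2, Pow(2, Rational(1, 2))), -1) = Mul(-2, Pow(2, Rational(1, 2)))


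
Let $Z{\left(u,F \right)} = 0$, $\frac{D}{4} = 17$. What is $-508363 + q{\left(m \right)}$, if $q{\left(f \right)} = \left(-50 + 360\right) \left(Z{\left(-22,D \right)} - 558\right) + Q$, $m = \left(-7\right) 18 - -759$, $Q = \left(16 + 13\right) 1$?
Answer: $-681314$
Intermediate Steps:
$D = 68$ ($D = 4 \cdot 17 = 68$)
$Q = 29$ ($Q = 29 \cdot 1 = 29$)
$m = 633$ ($m = -126 + 759 = 633$)
$q{\left(f \right)} = -172951$ ($q{\left(f \right)} = \left(-50 + 360\right) \left(0 - 558\right) + 29 = 310 \left(-558\right) + 29 = -172980 + 29 = -172951$)
$-508363 + q{\left(m \right)} = -508363 - 172951 = -681314$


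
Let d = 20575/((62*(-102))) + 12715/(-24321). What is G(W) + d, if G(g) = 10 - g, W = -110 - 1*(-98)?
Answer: 311435317/17089556 ≈ 18.224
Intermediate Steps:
W = -12 (W = -110 + 98 = -12)
d = -64534915/17089556 (d = 20575/(-6324) + 12715*(-1/24321) = 20575*(-1/6324) - 12715/24321 = -20575/6324 - 12715/24321 = -64534915/17089556 ≈ -3.7763)
G(W) + d = (10 - 1*(-12)) - 64534915/17089556 = (10 + 12) - 64534915/17089556 = 22 - 64534915/17089556 = 311435317/17089556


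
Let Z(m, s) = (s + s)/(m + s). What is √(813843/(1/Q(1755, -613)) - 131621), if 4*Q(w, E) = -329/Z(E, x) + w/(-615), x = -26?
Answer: I*√3742177021594349/2132 ≈ 28693.0*I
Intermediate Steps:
Z(m, s) = 2*s/(m + s) (Z(m, s) = (2*s)/(m + s) = 2*s/(m + s))
Q(w, E) = -329/8 - w/2460 + 329*E/208 (Q(w, E) = (-(329/2 - 329*E/52) + w/(-615))/4 = (-(329/2 - 329*E/52) + w*(-1/615))/4 = (-(329/2 - 329*E/52) - w/615)/4 = (-329*(½ - E/52) - w/615)/4 = ((-329/2 + 329*E/52) - w/615)/4 = (-329/2 - w/615 + 329*E/52)/4 = -329/8 - w/2460 + 329*E/208)
√(813843/(1/Q(1755, -613)) - 131621) = √(813843/(1/(-329/8 - 1/2460*1755 + (329/208)*(-613))) - 131621) = √(813843/(1/(-329/8 - 117/164 - 201677/208)) - 131621) = √(813843/(1/(-8625555/8528)) - 131621) = √(813843/(-8528/8625555) - 131621) = √(813843*(-8625555/8528) - 131621) = √(-7019847557865/8528 - 131621) = √(-7020970021753/8528) = I*√3742177021594349/2132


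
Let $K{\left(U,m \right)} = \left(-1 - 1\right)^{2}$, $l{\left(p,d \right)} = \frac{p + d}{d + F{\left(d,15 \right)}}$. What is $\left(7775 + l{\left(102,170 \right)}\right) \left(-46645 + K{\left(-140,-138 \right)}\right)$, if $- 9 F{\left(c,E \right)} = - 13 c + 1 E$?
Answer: $- \frac{1350924989043}{3725} \approx -3.6266 \cdot 10^{8}$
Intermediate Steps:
$F{\left(c,E \right)} = - \frac{E}{9} + \frac{13 c}{9}$ ($F{\left(c,E \right)} = - \frac{- 13 c + 1 E}{9} = - \frac{- 13 c + E}{9} = - \frac{E - 13 c}{9} = - \frac{E}{9} + \frac{13 c}{9}$)
$l{\left(p,d \right)} = \frac{d + p}{- \frac{5}{3} + \frac{22 d}{9}}$ ($l{\left(p,d \right)} = \frac{p + d}{d + \left(\left(- \frac{1}{9}\right) 15 + \frac{13 d}{9}\right)} = \frac{d + p}{d + \left(- \frac{5}{3} + \frac{13 d}{9}\right)} = \frac{d + p}{- \frac{5}{3} + \frac{22 d}{9}}$)
$K{\left(U,m \right)} = 4$ ($K{\left(U,m \right)} = \left(-2\right)^{2} = 4$)
$\left(7775 + l{\left(102,170 \right)}\right) \left(-46645 + K{\left(-140,-138 \right)}\right) = \left(7775 + \frac{9 \left(170 + 102\right)}{-15 + 22 \cdot 170}\right) \left(-46645 + 4\right) = \left(7775 + 9 \frac{1}{-15 + 3740} \cdot 272\right) \left(-46641\right) = \left(7775 + 9 \cdot \frac{1}{3725} \cdot 272\right) \left(-46641\right) = \left(7775 + \frac{2448}{3725}\right) \left(-46641\right) = \frac{28964323}{3725} \left(-46641\right) = - \frac{1350924989043}{3725}$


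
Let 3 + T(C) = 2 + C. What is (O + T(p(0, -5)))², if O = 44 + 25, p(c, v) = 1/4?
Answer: 74529/16 ≈ 4658.1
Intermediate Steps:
p(c, v) = ¼
O = 69
T(C) = -1 + C (T(C) = -3 + (2 + C) = -1 + C)
(O + T(p(0, -5)))² = (69 + (-1 + ¼))² = (69 - ¾)² = (273/4)² = 74529/16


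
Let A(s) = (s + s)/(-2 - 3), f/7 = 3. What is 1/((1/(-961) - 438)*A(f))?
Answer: 4805/17678598 ≈ 0.00027180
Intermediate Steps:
f = 21 (f = 7*3 = 21)
A(s) = -2*s/5 (A(s) = (2*s)/(-5) = (2*s)*(-1/5) = -2*s/5)
1/((1/(-961) - 438)*A(f)) = 1/((1/(-961) - 438)*((-2/5*21))) = 1/((-1/961 - 438)*(-42/5)) = -5/42/(-420919/961) = -961/420919*(-5/42) = 4805/17678598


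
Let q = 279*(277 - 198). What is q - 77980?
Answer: -55939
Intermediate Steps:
q = 22041 (q = 279*79 = 22041)
q - 77980 = 22041 - 77980 = -55939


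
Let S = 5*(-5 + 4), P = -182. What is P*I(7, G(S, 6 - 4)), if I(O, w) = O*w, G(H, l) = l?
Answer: -2548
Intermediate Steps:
S = -5 (S = 5*(-1) = -5)
P*I(7, G(S, 6 - 4)) = -1274*(6 - 4) = -1274*2 = -182*14 = -2548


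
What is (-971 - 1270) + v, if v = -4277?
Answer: -6518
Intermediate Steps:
(-971 - 1270) + v = (-971 - 1270) - 4277 = -2241 - 4277 = -6518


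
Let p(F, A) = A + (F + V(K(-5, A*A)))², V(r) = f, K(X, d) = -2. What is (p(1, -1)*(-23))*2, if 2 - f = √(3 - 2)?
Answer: -138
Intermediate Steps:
f = 1 (f = 2 - √(3 - 2) = 2 - √1 = 2 - 1*1 = 2 - 1 = 1)
V(r) = 1
p(F, A) = A + (1 + F)² (p(F, A) = A + (F + 1)² = A + (1 + F)²)
(p(1, -1)*(-23))*2 = ((-1 + (1 + 1)²)*(-23))*2 = ((-1 + 2²)*(-23))*2 = ((-1 + 4)*(-23))*2 = (3*(-23))*2 = -69*2 = -138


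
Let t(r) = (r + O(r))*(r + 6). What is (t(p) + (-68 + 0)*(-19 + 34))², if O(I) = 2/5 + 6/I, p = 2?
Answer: 23853456/25 ≈ 9.5414e+5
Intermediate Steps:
O(I) = ⅖ + 6/I (O(I) = 2*(⅕) + 6/I = ⅖ + 6/I)
t(r) = (6 + r)*(⅖ + r + 6/r) (t(r) = (r + (⅖ + 6/r))*(r + 6) = (⅖ + r + 6/r)*(6 + r) = (6 + r)*(⅖ + r + 6/r))
(t(p) + (-68 + 0)*(-19 + 34))² = ((42/5 + 2² + 36/2 + (32/5)*2) + (-68 + 0)*(-19 + 34))² = ((42/5 + 4 + 36*(½) + 64/5) - 68*15)² = ((42/5 + 4 + 18 + 64/5) - 1020)² = (216/5 - 1020)² = (-4884/5)² = 23853456/25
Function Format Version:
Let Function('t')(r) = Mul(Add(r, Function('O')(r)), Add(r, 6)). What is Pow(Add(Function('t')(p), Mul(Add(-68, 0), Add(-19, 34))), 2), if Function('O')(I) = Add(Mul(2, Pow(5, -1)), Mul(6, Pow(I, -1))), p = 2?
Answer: Rational(23853456, 25) ≈ 9.5414e+5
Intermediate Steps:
Function('O')(I) = Add(Rational(2, 5), Mul(6, Pow(I, -1))) (Function('O')(I) = Add(Mul(2, Rational(1, 5)), Mul(6, Pow(I, -1))) = Add(Rational(2, 5), Mul(6, Pow(I, -1))))
Function('t')(r) = Mul(Add(6, r), Add(Rational(2, 5), r, Mul(6, Pow(r, -1)))) (Function('t')(r) = Mul(Add(r, Add(Rational(2, 5), Mul(6, Pow(r, -1)))), Add(r, 6)) = Mul(Add(Rational(2, 5), r, Mul(6, Pow(r, -1))), Add(6, r)) = Mul(Add(6, r), Add(Rational(2, 5), r, Mul(6, Pow(r, -1)))))
Pow(Add(Function('t')(p), Mul(Add(-68, 0), Add(-19, 34))), 2) = Pow(Add(Add(Rational(42, 5), Pow(2, 2), Mul(36, Pow(2, -1)), Mul(Rational(32, 5), 2)), Mul(Add(-68, 0), Add(-19, 34))), 2) = Pow(Add(Add(Rational(42, 5), 4, Mul(36, Rational(1, 2)), Rational(64, 5)), Mul(-68, 15)), 2) = Pow(Add(Add(Rational(42, 5), 4, 18, Rational(64, 5)), -1020), 2) = Pow(Add(Rational(216, 5), -1020), 2) = Pow(Rational(-4884, 5), 2) = Rational(23853456, 25)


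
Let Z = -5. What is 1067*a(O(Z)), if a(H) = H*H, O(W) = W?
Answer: 26675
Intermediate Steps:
a(H) = H²
1067*a(O(Z)) = 1067*(-5)² = 1067*25 = 26675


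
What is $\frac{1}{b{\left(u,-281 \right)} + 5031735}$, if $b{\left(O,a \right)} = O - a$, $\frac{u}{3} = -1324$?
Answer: $\frac{1}{5028044} \approx 1.9888 \cdot 10^{-7}$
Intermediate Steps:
$u = -3972$ ($u = 3 \left(-1324\right) = -3972$)
$\frac{1}{b{\left(u,-281 \right)} + 5031735} = \frac{1}{\left(-3972 - -281\right) + 5031735} = \frac{1}{\left(-3972 + 281\right) + 5031735} = \frac{1}{-3691 + 5031735} = \frac{1}{5028044}$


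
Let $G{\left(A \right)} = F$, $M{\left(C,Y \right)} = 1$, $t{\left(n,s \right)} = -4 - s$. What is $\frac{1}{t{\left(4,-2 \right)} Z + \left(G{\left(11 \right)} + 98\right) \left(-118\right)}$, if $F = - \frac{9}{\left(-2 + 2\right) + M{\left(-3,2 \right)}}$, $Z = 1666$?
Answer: $- \frac{1}{13834} \approx -7.2286 \cdot 10^{-5}$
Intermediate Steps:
$F = -9$ ($F = - \frac{9}{\left(-2 + 2\right) + 1} = - \frac{9}{0 + 1} = - \frac{9}{1} = \left(-9\right) 1 = -9$)
$G{\left(A \right)} = -9$
$\frac{1}{t{\left(4,-2 \right)} Z + \left(G{\left(11 \right)} + 98\right) \left(-118\right)} = \frac{1}{\left(-4 - -2\right) 1666 + \left(-9 + 98\right) \left(-118\right)} = \frac{1}{\left(-4 + 2\right) 1666 + 89 \left(-118\right)} = \frac{1}{\left(-2\right) 1666 - 10502} = \frac{1}{-3332 - 10502} = \frac{1}{-13834} = - \frac{1}{13834}$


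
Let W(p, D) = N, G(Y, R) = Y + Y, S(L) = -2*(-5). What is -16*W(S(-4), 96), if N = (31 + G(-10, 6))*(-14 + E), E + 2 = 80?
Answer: -11264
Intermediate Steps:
S(L) = 10
E = 78 (E = -2 + 80 = 78)
G(Y, R) = 2*Y
N = 704 (N = (31 + 2*(-10))*(-14 + 78) = (31 - 20)*64 = 11*64 = 704)
W(p, D) = 704
-16*W(S(-4), 96) = -16*704 = -11264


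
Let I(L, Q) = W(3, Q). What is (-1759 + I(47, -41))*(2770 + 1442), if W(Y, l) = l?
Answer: -7581600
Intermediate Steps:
I(L, Q) = Q
(-1759 + I(47, -41))*(2770 + 1442) = (-1759 - 41)*(2770 + 1442) = -1800*4212 = -7581600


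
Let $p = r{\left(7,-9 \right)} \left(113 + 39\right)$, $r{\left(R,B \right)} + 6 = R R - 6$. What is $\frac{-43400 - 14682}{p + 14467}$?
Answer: $- \frac{58082}{20091} \approx -2.8909$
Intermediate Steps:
$r{\left(R,B \right)} = -12 + R^{2}$ ($r{\left(R,B \right)} = -6 + \left(R R - 6\right) = -6 + \left(R^{2} - 6\right) = -6 + \left(-6 + R^{2}\right) = -12 + R^{2}$)
$p = 5624$ ($p = \left(-12 + 7^{2}\right) \left(113 + 39\right) = \left(-12 + 49\right) 152 = 37 \cdot 152 = 5624$)
$\frac{-43400 - 14682}{p + 14467} = \frac{-43400 - 14682}{5624 + 14467} = - \frac{58082}{20091}$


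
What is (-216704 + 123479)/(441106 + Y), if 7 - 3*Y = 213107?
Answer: -279675/1110218 ≈ -0.25191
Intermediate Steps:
Y = -213100/3 (Y = 7/3 - 1/3*213107 = 7/3 - 213107/3 = -213100/3 ≈ -71033.)
(-216704 + 123479)/(441106 + Y) = (-216704 + 123479)/(441106 - 213100/3) = -93225/1110218/3 = -93225*3/1110218 = -279675/1110218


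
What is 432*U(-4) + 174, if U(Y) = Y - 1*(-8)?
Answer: 1902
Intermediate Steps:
U(Y) = 8 + Y (U(Y) = Y + 8 = 8 + Y)
432*U(-4) + 174 = 432*(8 - 4) + 174 = 432*4 + 174 = 1728 + 174 = 1902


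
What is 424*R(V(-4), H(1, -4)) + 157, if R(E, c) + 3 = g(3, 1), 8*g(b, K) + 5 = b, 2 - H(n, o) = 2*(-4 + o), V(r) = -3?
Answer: -1221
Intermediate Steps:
H(n, o) = 10 - 2*o (H(n, o) = 2 - 2*(-4 + o) = 2 - (-8 + 2*o) = 2 + (8 - 2*o) = 10 - 2*o)
g(b, K) = -5/8 + b/8
R(E, c) = -13/4 (R(E, c) = -3 + (-5/8 + (⅛)*3) = -3 + (-5/8 + 3/8) = -3 - ¼ = -13/4)
424*R(V(-4), H(1, -4)) + 157 = 424*(-13/4) + 157 = -1378 + 157 = -1221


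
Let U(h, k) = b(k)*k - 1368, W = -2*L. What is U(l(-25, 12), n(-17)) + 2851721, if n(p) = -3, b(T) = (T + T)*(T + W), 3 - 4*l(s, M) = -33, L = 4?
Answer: 2850155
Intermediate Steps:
W = -8 (W = -2*4 = -8)
l(s, M) = 9 (l(s, M) = 3/4 - 1/4*(-33) = 3/4 + 33/4 = 9)
b(T) = 2*T*(-8 + T) (b(T) = (T + T)*(T - 8) = (2*T)*(-8 + T) = 2*T*(-8 + T))
U(h, k) = -1368 + 2*k**2*(-8 + k) (U(h, k) = (2*k*(-8 + k))*k - 1368 = 2*k**2*(-8 + k) - 1368 = -1368 + 2*k**2*(-8 + k))
U(l(-25, 12), n(-17)) + 2851721 = (-1368 + 2*(-3)**2*(-8 - 3)) + 2851721 = (-1368 + 2*9*(-11)) + 2851721 = (-1368 - 198) + 2851721 = -1566 + 2851721 = 2850155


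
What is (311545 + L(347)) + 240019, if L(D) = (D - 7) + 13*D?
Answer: 556415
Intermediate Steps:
L(D) = -7 + 14*D (L(D) = (-7 + D) + 13*D = -7 + 14*D)
(311545 + L(347)) + 240019 = (311545 + (-7 + 14*347)) + 240019 = (311545 + (-7 + 4858)) + 240019 = (311545 + 4851) + 240019 = 316396 + 240019 = 556415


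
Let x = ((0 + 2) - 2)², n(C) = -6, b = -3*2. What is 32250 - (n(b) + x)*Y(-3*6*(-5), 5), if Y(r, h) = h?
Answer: 32280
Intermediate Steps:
b = -6
x = 0 (x = (2 - 2)² = 0² = 0)
32250 - (n(b) + x)*Y(-3*6*(-5), 5) = 32250 - (-6 + 0)*5 = 32250 - (-6)*5 = 32250 - 1*(-30) = 32250 + 30 = 32280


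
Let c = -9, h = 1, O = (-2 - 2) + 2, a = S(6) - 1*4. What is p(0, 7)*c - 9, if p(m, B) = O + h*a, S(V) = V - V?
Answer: 45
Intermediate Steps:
S(V) = 0
a = -4 (a = 0 - 1*4 = 0 - 4 = -4)
O = -2 (O = -4 + 2 = -2)
p(m, B) = -6 (p(m, B) = -2 + 1*(-4) = -2 - 4 = -6)
p(0, 7)*c - 9 = -6*(-9) - 9 = 54 - 9 = 45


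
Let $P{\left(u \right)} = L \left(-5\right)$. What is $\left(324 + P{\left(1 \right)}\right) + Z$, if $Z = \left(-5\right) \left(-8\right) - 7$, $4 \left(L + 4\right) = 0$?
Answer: $377$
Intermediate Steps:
$L = -4$ ($L = -4 + \frac{1}{4} \cdot 0 = -4 + 0 = -4$)
$P{\left(u \right)} = 20$ ($P{\left(u \right)} = \left(-4\right) \left(-5\right) = 20$)
$Z = 33$ ($Z = 40 - 7 = 33$)
$\left(324 + P{\left(1 \right)}\right) + Z = \left(324 + 20\right) + 33 = 344 + 33 = 377$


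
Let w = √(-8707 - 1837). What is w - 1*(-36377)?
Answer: 36377 + 4*I*√659 ≈ 36377.0 + 102.68*I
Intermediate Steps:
w = 4*I*√659 (w = √(-10544) = 4*I*√659 ≈ 102.68*I)
w - 1*(-36377) = 4*I*√659 - 1*(-36377) = 4*I*√659 + 36377 = 36377 + 4*I*√659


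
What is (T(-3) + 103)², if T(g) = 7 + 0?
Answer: 12100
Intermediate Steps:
T(g) = 7
(T(-3) + 103)² = (7 + 103)² = 110² = 12100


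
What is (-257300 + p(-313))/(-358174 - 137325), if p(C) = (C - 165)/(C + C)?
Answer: 4737333/9123011 ≈ 0.51927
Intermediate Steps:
p(C) = (-165 + C)/(2*C) (p(C) = (-165 + C)/((2*C)) = (-165 + C)*(1/(2*C)) = (-165 + C)/(2*C))
(-257300 + p(-313))/(-358174 - 137325) = (-257300 + (1/2)*(-165 - 313)/(-313))/(-358174 - 137325) = (-257300 + (1/2)*(-1/313)*(-478))/(-495499) = (-257300 + 239/313)*(-1/495499) = -80534661/313*(-1/495499) = 4737333/9123011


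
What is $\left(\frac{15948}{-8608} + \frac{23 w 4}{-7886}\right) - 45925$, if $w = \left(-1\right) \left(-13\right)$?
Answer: $- \frac{389706063437}{8485336} \approx -45927.0$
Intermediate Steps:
$w = 13$
$\left(\frac{15948}{-8608} + \frac{23 w 4}{-7886}\right) - 45925 = \left(\frac{15948}{-8608} + \frac{23 \cdot 13 \cdot 4}{-7886}\right) - 45925 = \left(15948 \left(- \frac{1}{8608}\right) + 299 \cdot 4 \left(- \frac{1}{7886}\right)\right) - 45925 = \left(- \frac{3987}{2152} + 1196 \left(- \frac{1}{7886}\right)\right) - 45925 = \left(- \frac{3987}{2152} - \frac{598}{3943}\right) - 45925 = - \frac{17007637}{8485336} - 45925 = - \frac{389706063437}{8485336}$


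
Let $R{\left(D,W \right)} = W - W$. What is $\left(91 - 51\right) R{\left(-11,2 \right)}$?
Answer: $0$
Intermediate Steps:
$R{\left(D,W \right)} = 0$
$\left(91 - 51\right) R{\left(-11,2 \right)} = \left(91 - 51\right) 0 = 40 \cdot 0 = 0$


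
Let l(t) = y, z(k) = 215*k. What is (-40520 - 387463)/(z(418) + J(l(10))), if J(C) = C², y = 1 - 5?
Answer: -142661/29962 ≈ -4.7614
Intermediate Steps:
y = -4
l(t) = -4
(-40520 - 387463)/(z(418) + J(l(10))) = (-40520 - 387463)/(215*418 + (-4)²) = -427983/(89870 + 16) = -427983/89886 = -427983*1/89886 = -142661/29962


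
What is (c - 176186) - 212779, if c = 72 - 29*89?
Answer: -391474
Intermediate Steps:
c = -2509 (c = 72 - 2581 = -2509)
(c - 176186) - 212779 = (-2509 - 176186) - 212779 = -178695 - 212779 = -391474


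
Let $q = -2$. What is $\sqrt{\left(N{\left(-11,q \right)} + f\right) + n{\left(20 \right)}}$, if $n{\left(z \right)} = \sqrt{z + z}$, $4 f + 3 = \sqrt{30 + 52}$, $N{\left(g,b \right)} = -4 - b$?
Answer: $\frac{\sqrt{-11 + \sqrt{82} + 8 \sqrt{10}}}{2} \approx 2.4163$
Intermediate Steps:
$f = - \frac{3}{4} + \frac{\sqrt{82}}{4}$ ($f = - \frac{3}{4} + \frac{\sqrt{30 + 52}}{4} = - \frac{3}{4} + \frac{\sqrt{82}}{4} \approx 1.5138$)
$n{\left(z \right)} = \sqrt{2} \sqrt{z}$ ($n{\left(z \right)} = \sqrt{2 z} = \sqrt{2} \sqrt{z}$)
$\sqrt{\left(N{\left(-11,q \right)} + f\right) + n{\left(20 \right)}} = \sqrt{\left(\left(-4 - -2\right) - \left(\frac{3}{4} - \frac{\sqrt{82}}{4}\right)\right) + \sqrt{2} \sqrt{20}} = \sqrt{\left(\left(-4 + 2\right) - \left(\frac{3}{4} - \frac{\sqrt{82}}{4}\right)\right) + \sqrt{2} \cdot 2 \sqrt{5}} = \sqrt{\left(-2 - \left(\frac{3}{4} - \frac{\sqrt{82}}{4}\right)\right) + 2 \sqrt{10}} = \sqrt{\left(- \frac{11}{4} + \frac{\sqrt{82}}{4}\right) + 2 \sqrt{10}} = \sqrt{- \frac{11}{4} + 2 \sqrt{10} + \frac{\sqrt{82}}{4}}$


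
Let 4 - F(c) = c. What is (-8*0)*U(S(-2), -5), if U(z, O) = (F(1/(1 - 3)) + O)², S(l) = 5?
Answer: 0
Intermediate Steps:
F(c) = 4 - c
U(z, O) = (9/2 + O)² (U(z, O) = ((4 - 1/(1 - 3)) + O)² = ((4 - 1/(-2)) + O)² = ((4 - 1*(-½)) + O)² = ((4 + ½) + O)² = (9/2 + O)²)
(-8*0)*U(S(-2), -5) = (-8*0)*((9 + 2*(-5))²/4) = 0*((9 - 10)²/4) = 0*((¼)*(-1)²) = 0*((¼)*1) = 0*(¼) = 0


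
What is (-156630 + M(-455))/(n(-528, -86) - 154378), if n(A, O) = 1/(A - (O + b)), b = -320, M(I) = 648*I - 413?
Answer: 55129726/18834117 ≈ 2.9271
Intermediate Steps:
M(I) = -413 + 648*I
n(A, O) = 1/(320 + A - O) (n(A, O) = 1/(A - (O - 320)) = 1/(A - (-320 + O)) = 1/(A + (320 - O)) = 1/(320 + A - O))
(-156630 + M(-455))/(n(-528, -86) - 154378) = (-156630 + (-413 + 648*(-455)))/(1/(320 - 528 - 1*(-86)) - 154378) = (-156630 + (-413 - 294840))/(1/(320 - 528 + 86) - 154378) = (-156630 - 295253)/(1/(-122) - 154378) = -451883/(-1/122 - 154378) = -451883/(-18834117/122) = -451883*(-122/18834117) = 55129726/18834117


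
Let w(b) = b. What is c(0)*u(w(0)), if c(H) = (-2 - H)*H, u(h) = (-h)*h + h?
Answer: 0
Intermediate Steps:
u(h) = h - h**2 (u(h) = -h**2 + h = h - h**2)
c(H) = H*(-2 - H)
c(0)*u(w(0)) = (-1*0*(2 + 0))*(0*(1 - 1*0)) = (-1*0*2)*(0*(1 + 0)) = 0*(0*1) = 0*0 = 0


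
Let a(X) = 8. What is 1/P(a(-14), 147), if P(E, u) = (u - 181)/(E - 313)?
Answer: 305/34 ≈ 8.9706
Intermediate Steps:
P(E, u) = (-181 + u)/(-313 + E)
1/P(a(-14), 147) = 1/((-181 + 147)/(-313 + 8)) = 1/(-34/(-305)) = 1/(-1/305*(-34)) = 1/(34/305) = 305/34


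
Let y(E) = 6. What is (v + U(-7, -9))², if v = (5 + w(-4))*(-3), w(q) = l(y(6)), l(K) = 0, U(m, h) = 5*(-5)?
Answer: 1600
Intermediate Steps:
U(m, h) = -25
w(q) = 0
v = -15 (v = (5 + 0)*(-3) = 5*(-3) = -15)
(v + U(-7, -9))² = (-15 - 25)² = (-40)² = 1600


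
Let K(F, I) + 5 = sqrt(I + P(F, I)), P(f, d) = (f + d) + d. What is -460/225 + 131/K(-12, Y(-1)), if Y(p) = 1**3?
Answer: -32603/1530 - 393*I/34 ≈ -21.309 - 11.559*I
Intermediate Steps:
P(f, d) = f + 2*d (P(f, d) = (d + f) + d = f + 2*d)
Y(p) = 1
K(F, I) = -5 + sqrt(F + 3*I) (K(F, I) = -5 + sqrt(I + (F + 2*I)) = -5 + sqrt(F + 3*I))
-460/225 + 131/K(-12, Y(-1)) = -460/225 + 131/(-5 + sqrt(-12 + 3*1)) = -460*1/225 + 131/(-5 + sqrt(-12 + 3)) = -92/45 + 131/(-5 + sqrt(-9)) = -92/45 + 131/(-5 + 3*I) = -92/45 + 131*((-5 - 3*I)/34) = -92/45 + 131*(-5 - 3*I)/34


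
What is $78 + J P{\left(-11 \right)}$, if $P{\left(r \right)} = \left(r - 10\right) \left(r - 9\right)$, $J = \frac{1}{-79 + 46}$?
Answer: $\frac{718}{11} \approx 65.273$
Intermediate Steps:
$J = - \frac{1}{33}$ ($J = \frac{1}{-33} = - \frac{1}{33} \approx -0.030303$)
$P{\left(r \right)} = \left(-10 + r\right) \left(-9 + r\right)$
$78 + J P{\left(-11 \right)} = 78 - \frac{90 + \left(-11\right)^{2} - -209}{33} = 78 - \frac{90 + 121 + 209}{33} = 78 - \frac{140}{11} = \frac{718}{11}$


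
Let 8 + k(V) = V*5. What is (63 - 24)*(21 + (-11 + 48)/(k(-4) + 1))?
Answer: 6890/9 ≈ 765.56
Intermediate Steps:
k(V) = -8 + 5*V (k(V) = -8 + V*5 = -8 + 5*V)
(63 - 24)*(21 + (-11 + 48)/(k(-4) + 1)) = (63 - 24)*(21 + (-11 + 48)/((-8 + 5*(-4)) + 1)) = 39*(21 + 37/((-8 - 20) + 1)) = 39*(21 + 37/(-28 + 1)) = 39*(21 + 37/(-27)) = 39*(21 + 37*(-1/27)) = 39*(21 - 37/27) = 39*(530/27) = 6890/9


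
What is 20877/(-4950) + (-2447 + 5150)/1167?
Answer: -1220401/641850 ≈ -1.9014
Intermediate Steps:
20877/(-4950) + (-2447 + 5150)/1167 = 20877*(-1/4950) + 2703*(1/1167) = -6959/1650 + 901/389 = -1220401/641850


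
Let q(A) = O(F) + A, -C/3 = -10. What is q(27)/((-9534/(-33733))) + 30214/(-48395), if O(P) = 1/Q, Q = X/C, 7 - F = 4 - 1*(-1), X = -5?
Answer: 1618791379/21971330 ≈ 73.677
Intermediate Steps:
C = 30 (C = -3*(-10) = 30)
F = 2 (F = 7 - (4 - 1*(-1)) = 7 - (4 + 1) = 7 - 1*5 = 7 - 5 = 2)
Q = -⅙ (Q = -5/30 = -5*1/30 = -⅙ ≈ -0.16667)
O(P) = -6 (O(P) = 1/(-⅙) = -6)
q(A) = -6 + A
q(27)/((-9534/(-33733))) + 30214/(-48395) = (-6 + 27)/((-9534/(-33733))) + 30214/(-48395) = 21/((-9534*(-1/33733))) + 30214*(-1/48395) = 21/(1362/4819) - 30214/48395 = 21*(4819/1362) - 30214/48395 = 33733/454 - 30214/48395 = 1618791379/21971330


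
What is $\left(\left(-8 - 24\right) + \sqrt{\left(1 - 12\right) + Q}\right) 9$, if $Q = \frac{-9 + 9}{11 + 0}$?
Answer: $-288 + 9 i \sqrt{11} \approx -288.0 + 29.85 i$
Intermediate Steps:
$Q = 0$ ($Q = \frac{0}{11} = 0 \cdot \frac{1}{11} = 0$)
$\left(\left(-8 - 24\right) + \sqrt{\left(1 - 12\right) + Q}\right) 9 = \left(\left(-8 - 24\right) + \sqrt{\left(1 - 12\right) + 0}\right) 9 = \left(\left(-8 - 24\right) + \sqrt{-11 + 0}\right) 9 = \left(-32 + \sqrt{-11}\right) 9 = \left(-32 + i \sqrt{11}\right) 9 = -288 + 9 i \sqrt{11}$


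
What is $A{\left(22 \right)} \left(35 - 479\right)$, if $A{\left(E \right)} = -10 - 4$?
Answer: $6216$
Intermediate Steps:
$A{\left(E \right)} = -14$
$A{\left(22 \right)} \left(35 - 479\right) = - 14 \left(35 - 479\right) = \left(-14\right) \left(-444\right) = 6216$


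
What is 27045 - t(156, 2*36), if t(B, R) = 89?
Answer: 26956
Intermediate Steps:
27045 - t(156, 2*36) = 27045 - 1*89 = 27045 - 89 = 26956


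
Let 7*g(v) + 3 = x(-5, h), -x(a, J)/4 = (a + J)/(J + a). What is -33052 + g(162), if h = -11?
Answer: -33053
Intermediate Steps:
x(a, J) = -4 (x(a, J) = -4*(a + J)/(J + a) = -4*(J + a)/(J + a) = -4*1 = -4)
g(v) = -1 (g(v) = -3/7 + (1/7)*(-4) = -3/7 - 4/7 = -1)
-33052 + g(162) = -33052 - 1 = -33053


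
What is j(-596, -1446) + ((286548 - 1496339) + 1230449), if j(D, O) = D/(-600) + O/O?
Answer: 3098999/150 ≈ 20660.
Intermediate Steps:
j(D, O) = 1 - D/600 (j(D, O) = D*(-1/600) + 1 = -D/600 + 1 = 1 - D/600)
j(-596, -1446) + ((286548 - 1496339) + 1230449) = (1 - 1/600*(-596)) + ((286548 - 1496339) + 1230449) = (1 + 149/150) + (-1209791 + 1230449) = 299/150 + 20658 = 3098999/150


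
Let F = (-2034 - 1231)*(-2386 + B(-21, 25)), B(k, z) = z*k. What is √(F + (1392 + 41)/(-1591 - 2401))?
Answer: √37865740000506/1996 ≈ 3082.9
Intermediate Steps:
B(k, z) = k*z
F = 9504415 (F = (-2034 - 1231)*(-2386 - 21*25) = -3265*(-2386 - 525) = -3265*(-2911) = 9504415)
√(F + (1392 + 41)/(-1591 - 2401)) = √(9504415 + (1392 + 41)/(-1591 - 2401)) = √(9504415 + 1433/(-3992)) = √(9504415 + 1433*(-1/3992)) = √(9504415 - 1433/3992) = √(37941623247/3992) = √37865740000506/1996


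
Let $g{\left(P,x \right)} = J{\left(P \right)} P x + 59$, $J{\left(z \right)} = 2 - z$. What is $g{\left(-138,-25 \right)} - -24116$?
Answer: $507175$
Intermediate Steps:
$g{\left(P,x \right)} = 59 + P x \left(2 - P\right)$ ($g{\left(P,x \right)} = \left(2 - P\right) P x + 59 = P \left(2 - P\right) x + 59 = P x \left(2 - P\right) + 59 = 59 + P x \left(2 - P\right)$)
$g{\left(-138,-25 \right)} - -24116 = \left(59 - \left(-138\right) \left(-25\right) \left(-2 - 138\right)\right) - -24116 = \left(59 - \left(-138\right) \left(-25\right) \left(-140\right)\right) + 24116 = \left(59 + 483000\right) + 24116 = 483059 + 24116 = 507175$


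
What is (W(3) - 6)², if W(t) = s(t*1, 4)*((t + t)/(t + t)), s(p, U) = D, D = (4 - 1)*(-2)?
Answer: 144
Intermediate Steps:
D = -6 (D = 3*(-2) = -6)
s(p, U) = -6
W(t) = -6 (W(t) = -6*(t + t)/(t + t) = -6*2*t/(2*t) = -6*2*t*1/(2*t) = -6*1 = -6)
(W(3) - 6)² = (-6 - 6)² = (-12)² = 144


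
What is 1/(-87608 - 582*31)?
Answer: -1/105650 ≈ -9.4652e-6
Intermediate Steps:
1/(-87608 - 582*31) = 1/(-87608 - 18042) = 1/(-105650) = -1/105650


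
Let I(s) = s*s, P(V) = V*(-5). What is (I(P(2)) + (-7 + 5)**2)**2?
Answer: 10816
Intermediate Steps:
P(V) = -5*V
I(s) = s**2
(I(P(2)) + (-7 + 5)**2)**2 = ((-5*2)**2 + (-7 + 5)**2)**2 = ((-10)**2 + (-2)**2)**2 = (100 + 4)**2 = 104**2 = 10816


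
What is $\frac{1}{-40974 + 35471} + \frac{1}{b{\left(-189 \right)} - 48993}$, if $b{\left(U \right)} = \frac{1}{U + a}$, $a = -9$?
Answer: $- \frac{10790209}{53382484345} \approx -0.00020213$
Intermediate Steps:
$b{\left(U \right)} = \frac{1}{-9 + U}$ ($b{\left(U \right)} = \frac{1}{U - 9} = \frac{1}{-9 + U}$)
$\frac{1}{-40974 + 35471} + \frac{1}{b{\left(-189 \right)} - 48993} = \frac{1}{-40974 + 35471} + \frac{1}{\frac{1}{-9 - 189} - 48993} = \frac{1}{-5503} + \frac{1}{\frac{1}{-198} - 48993} = - \frac{1}{5503} + \frac{1}{- \frac{1}{198} - 48993} = - \frac{1}{5503} + \frac{1}{- \frac{9700615}{198}} = - \frac{1}{5503} - \frac{198}{9700615} = - \frac{10790209}{53382484345}$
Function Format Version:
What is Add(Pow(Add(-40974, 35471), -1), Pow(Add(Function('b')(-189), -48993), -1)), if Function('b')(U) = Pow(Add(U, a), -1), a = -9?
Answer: Rational(-10790209, 53382484345) ≈ -0.00020213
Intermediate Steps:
Function('b')(U) = Pow(Add(-9, U), -1) (Function('b')(U) = Pow(Add(U, -9), -1) = Pow(Add(-9, U), -1))
Add(Pow(Add(-40974, 35471), -1), Pow(Add(Function('b')(-189), -48993), -1)) = Add(Pow(Add(-40974, 35471), -1), Pow(Add(Pow(Add(-9, -189), -1), -48993), -1)) = Add(Pow(-5503, -1), Pow(Add(Pow(-198, -1), -48993), -1)) = Add(Rational(-1, 5503), Pow(Add(Rational(-1, 198), -48993), -1)) = Add(Rational(-1, 5503), Pow(Rational(-9700615, 198), -1)) = Add(Rational(-1, 5503), Rational(-198, 9700615)) = Rational(-10790209, 53382484345)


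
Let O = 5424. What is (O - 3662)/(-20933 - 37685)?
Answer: -881/29309 ≈ -0.030059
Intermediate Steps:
(O - 3662)/(-20933 - 37685) = (5424 - 3662)/(-20933 - 37685) = 1762/(-58618) = 1762*(-1/58618) = -881/29309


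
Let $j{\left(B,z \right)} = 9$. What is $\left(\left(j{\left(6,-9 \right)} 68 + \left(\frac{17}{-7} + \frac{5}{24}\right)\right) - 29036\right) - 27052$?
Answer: $- \frac{9320341}{168} \approx -55478.0$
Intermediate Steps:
$\left(\left(j{\left(6,-9 \right)} 68 + \left(\frac{17}{-7} + \frac{5}{24}\right)\right) - 29036\right) - 27052 = \left(\left(9 \cdot 68 + \left(\frac{17}{-7} + \frac{5}{24}\right)\right) - 29036\right) - 27052 = \left(\left(612 + \left(17 \left(- \frac{1}{7}\right) + 5 \cdot \frac{1}{24}\right)\right) - 29036\right) - 27052 = \left(\left(612 + \left(- \frac{17}{7} + \frac{5}{24}\right)\right) - 29036\right) - 27052 = \left(\left(612 - \frac{373}{168}\right) - 29036\right) - 27052 = \left(\frac{102443}{168} - 29036\right) - 27052 = - \frac{4775605}{168} - 27052 = - \frac{9320341}{168}$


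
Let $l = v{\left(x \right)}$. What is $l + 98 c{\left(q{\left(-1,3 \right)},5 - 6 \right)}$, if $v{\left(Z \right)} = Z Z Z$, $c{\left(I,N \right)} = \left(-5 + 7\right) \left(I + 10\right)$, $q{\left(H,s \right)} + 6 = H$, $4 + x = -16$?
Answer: $-7412$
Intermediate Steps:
$x = -20$ ($x = -4 - 16 = -20$)
$q{\left(H,s \right)} = -6 + H$
$c{\left(I,N \right)} = 20 + 2 I$ ($c{\left(I,N \right)} = 2 \left(10 + I\right) = 20 + 2 I$)
$v{\left(Z \right)} = Z^{3}$ ($v{\left(Z \right)} = Z^{2} Z = Z^{3}$)
$l = -8000$ ($l = \left(-20\right)^{3} = -8000$)
$l + 98 c{\left(q{\left(-1,3 \right)},5 - 6 \right)} = -8000 + 98 \left(20 + 2 \left(-6 - 1\right)\right) = -8000 + 98 \left(20 + 2 \left(-7\right)\right) = -8000 + 98 \left(20 - 14\right) = -8000 + 98 \cdot 6 = -8000 + 588 = -7412$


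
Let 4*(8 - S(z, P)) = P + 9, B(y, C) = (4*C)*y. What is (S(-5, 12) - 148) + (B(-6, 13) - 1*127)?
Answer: -2337/4 ≈ -584.25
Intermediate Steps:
B(y, C) = 4*C*y
S(z, P) = 23/4 - P/4 (S(z, P) = 8 - (P + 9)/4 = 8 - (9 + P)/4 = 8 + (-9/4 - P/4) = 23/4 - P/4)
(S(-5, 12) - 148) + (B(-6, 13) - 1*127) = ((23/4 - ¼*12) - 148) + (4*13*(-6) - 1*127) = ((23/4 - 3) - 148) + (-312 - 127) = (11/4 - 148) - 439 = -581/4 - 439 = -2337/4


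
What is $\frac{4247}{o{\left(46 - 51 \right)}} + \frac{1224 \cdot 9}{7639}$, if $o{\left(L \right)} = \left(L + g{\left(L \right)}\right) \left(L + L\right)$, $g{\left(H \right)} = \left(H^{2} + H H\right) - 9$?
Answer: $- \frac{28477073}{2750040} \approx -10.355$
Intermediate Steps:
$g{\left(H \right)} = -9 + 2 H^{2}$ ($g{\left(H \right)} = \left(H^{2} + H^{2}\right) - 9 = 2 H^{2} - 9 = -9 + 2 H^{2}$)
$o{\left(L \right)} = 2 L \left(-9 + L + 2 L^{2}\right)$ ($o{\left(L \right)} = \left(L + \left(-9 + 2 L^{2}\right)\right) \left(L + L\right) = \left(-9 + L + 2 L^{2}\right) 2 L = 2 L \left(-9 + L + 2 L^{2}\right)$)
$\frac{4247}{o{\left(46 - 51 \right)}} + \frac{1224 \cdot 9}{7639} = \frac{4247}{2 \left(46 - 51\right) \left(-9 + \left(46 - 51\right) + 2 \left(46 - 51\right)^{2}\right)} + \frac{1224 \cdot 9}{7639} = \frac{4247}{2 \left(46 - 51\right) \left(-9 + \left(46 - 51\right) + 2 \left(46 - 51\right)^{2}\right)} + 11016 \cdot \frac{1}{7639} = \frac{4247}{2 \left(-5\right) \left(-9 - 5 + 2 \left(-5\right)^{2}\right)} + \frac{11016}{7639} = \frac{4247}{2 \left(-5\right) \left(-9 - 5 + 2 \cdot 25\right)} + \frac{11016}{7639} = \frac{4247}{2 \left(-5\right) \left(-9 - 5 + 50\right)} + \frac{11016}{7639} = \frac{4247}{2 \left(-5\right) 36} + \frac{11016}{7639} = \frac{4247}{-360} + \frac{11016}{7639} = 4247 \left(- \frac{1}{360}\right) + \frac{11016}{7639} = - \frac{4247}{360} + \frac{11016}{7639} = - \frac{28477073}{2750040}$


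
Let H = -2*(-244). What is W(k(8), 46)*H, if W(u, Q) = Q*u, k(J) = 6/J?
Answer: 16836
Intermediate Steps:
H = 488
W(k(8), 46)*H = (46*(6/8))*488 = (46*(6*(⅛)))*488 = (46*(¾))*488 = (69/2)*488 = 16836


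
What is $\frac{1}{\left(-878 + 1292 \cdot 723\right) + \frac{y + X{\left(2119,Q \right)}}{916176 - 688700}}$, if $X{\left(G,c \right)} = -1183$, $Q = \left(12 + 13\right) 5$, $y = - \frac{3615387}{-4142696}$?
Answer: $\frac{942363915296}{879449810685814467} \approx 1.0715 \cdot 10^{-6}$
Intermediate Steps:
$y = \frac{3615387}{4142696}$ ($y = \left(-3615387\right) \left(- \frac{1}{4142696}\right) = \frac{3615387}{4142696} \approx 0.87271$)
$Q = 125$ ($Q = 25 \cdot 5 = 125$)
$\frac{1}{\left(-878 + 1292 \cdot 723\right) + \frac{y + X{\left(2119,Q \right)}}{916176 - 688700}} = \frac{1}{\left(-878 + 1292 \cdot 723\right) + \frac{\frac{3615387}{4142696} - 1183}{916176 - 688700}} = \frac{1}{\left(-878 + 934116\right) - \frac{4897193981}{4142696 \cdot 227476}} = \frac{1}{933238 - \frac{4897193981}{942363915296}} = \frac{1}{\frac{879449810685814467}{942363915296}} = \frac{942363915296}{879449810685814467}$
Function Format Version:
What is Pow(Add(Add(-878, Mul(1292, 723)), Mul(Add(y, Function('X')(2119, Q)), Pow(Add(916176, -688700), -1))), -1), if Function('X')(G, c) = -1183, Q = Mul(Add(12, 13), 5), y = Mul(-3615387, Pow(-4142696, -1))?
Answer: Rational(942363915296, 879449810685814467) ≈ 1.0715e-6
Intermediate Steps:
y = Rational(3615387, 4142696) (y = Mul(-3615387, Rational(-1, 4142696)) = Rational(3615387, 4142696) ≈ 0.87271)
Q = 125 (Q = Mul(25, 5) = 125)
Pow(Add(Add(-878, Mul(1292, 723)), Mul(Add(y, Function('X')(2119, Q)), Pow(Add(916176, -688700), -1))), -1) = Pow(Add(Add(-878, Mul(1292, 723)), Mul(Add(Rational(3615387, 4142696), -1183), Pow(Add(916176, -688700), -1))), -1) = Pow(Add(Add(-878, 934116), Mul(Rational(-4897193981, 4142696), Pow(227476, -1))), -1) = Pow(Add(933238, Mul(Rational(-4897193981, 4142696), Rational(1, 227476))), -1) = Pow(Add(933238, Rational(-4897193981, 942363915296)), -1) = Pow(Rational(879449810685814467, 942363915296), -1) = Rational(942363915296, 879449810685814467)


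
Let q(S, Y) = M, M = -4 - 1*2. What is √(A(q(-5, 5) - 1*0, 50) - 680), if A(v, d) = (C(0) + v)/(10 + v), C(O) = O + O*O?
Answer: I*√2726/2 ≈ 26.106*I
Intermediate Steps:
M = -6 (M = -4 - 2 = -6)
C(O) = O + O²
q(S, Y) = -6
A(v, d) = v/(10 + v) (A(v, d) = (0*(1 + 0) + v)/(10 + v) = (0*1 + v)/(10 + v) = (0 + v)/(10 + v) = v/(10 + v))
√(A(q(-5, 5) - 1*0, 50) - 680) = √((-6 - 1*0)/(10 + (-6 - 1*0)) - 680) = √((-6 + 0)/(10 + (-6 + 0)) - 680) = √(-6/(10 - 6) - 680) = √(-6/4 - 680) = √(-6*¼ - 680) = √(-3/2 - 680) = √(-1363/2) = I*√2726/2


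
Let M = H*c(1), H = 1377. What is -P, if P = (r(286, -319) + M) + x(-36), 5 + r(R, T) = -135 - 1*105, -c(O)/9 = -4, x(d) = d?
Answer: -49291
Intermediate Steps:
c(O) = 36 (c(O) = -9*(-4) = 36)
r(R, T) = -245 (r(R, T) = -5 + (-135 - 1*105) = -5 + (-135 - 105) = -5 - 240 = -245)
M = 49572 (M = 1377*36 = 49572)
P = 49291 (P = (-245 + 49572) - 36 = 49327 - 36 = 49291)
-P = -1*49291 = -49291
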